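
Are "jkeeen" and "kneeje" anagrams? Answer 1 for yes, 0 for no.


Strings: "jkeeen", "kneeje"
Sorted first:  eeejkn
Sorted second: eeejkn
Sorted forms match => anagrams

1


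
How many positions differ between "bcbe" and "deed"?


Comparing "bcbe" and "deed" position by position:
  Position 0: 'b' vs 'd' => DIFFER
  Position 1: 'c' vs 'e' => DIFFER
  Position 2: 'b' vs 'e' => DIFFER
  Position 3: 'e' vs 'd' => DIFFER
Positions that differ: 4

4


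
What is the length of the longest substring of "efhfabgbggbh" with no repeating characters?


Input: "efhfabgbggbh"
Sliding window (track last position of each char):
  Position 0 ('e'): window [0,0] length 1 -- new best
  Position 1 ('f'): window [0,1] length 2 -- new best
  Position 2 ('h'): window [0,2] length 3 -- new best
  Position 3 ('f'): repeat (last at 1), move window start to 2
  Position 3 ('f'): window [2,3] length 2
  Position 4 ('a'): window [2,4] length 3
  Position 5 ('b'): window [2,5] length 4 -- new best
  Position 6 ('g'): window [2,6] length 5 -- new best
  Position 7 ('b'): repeat (last at 5), move window start to 6
  Position 7 ('b'): window [6,7] length 2
  Position 8 ('g'): repeat (last at 6), move window start to 7
  Position 8 ('g'): window [7,8] length 2
  Position 9 ('g'): repeat (last at 8), move window start to 9
  Position 9 ('g'): window [9,9] length 1
  Position 10 ('b'): window [9,10] length 2
  Position 11 ('h'): window [9,11] length 3
Longest substring with no repeats: "hfabg" with length 5

5


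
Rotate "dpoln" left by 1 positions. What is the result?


Input: "dpoln", rotate left by 1
First 1 characters: "d"
Remaining characters: "poln"
Concatenate remaining + first: "poln" + "d" = "polnd"

polnd


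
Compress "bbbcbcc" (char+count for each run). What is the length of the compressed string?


Input: bbbcbcc
Runs:
  'b' x 3 => "b3"
  'c' x 1 => "c1"
  'b' x 1 => "b1"
  'c' x 2 => "c2"
Compressed: "b3c1b1c2"
Compressed length: 8

8


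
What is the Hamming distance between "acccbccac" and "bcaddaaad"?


Comparing "acccbccac" and "bcaddaaad" position by position:
  Position 0: 'a' vs 'b' => differ
  Position 1: 'c' vs 'c' => same
  Position 2: 'c' vs 'a' => differ
  Position 3: 'c' vs 'd' => differ
  Position 4: 'b' vs 'd' => differ
  Position 5: 'c' vs 'a' => differ
  Position 6: 'c' vs 'a' => differ
  Position 7: 'a' vs 'a' => same
  Position 8: 'c' vs 'd' => differ
Total differences (Hamming distance): 7

7


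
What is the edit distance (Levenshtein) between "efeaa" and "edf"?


Computing edit distance: "efeaa" -> "edf"
DP table:
           e    d    f
      0    1    2    3
  e   1    0    1    2
  f   2    1    1    1
  e   3    2    2    2
  a   4    3    3    3
  a   5    4    4    4
Edit distance = dp[5][3] = 4

4


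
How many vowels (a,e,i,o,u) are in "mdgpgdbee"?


Input: mdgpgdbee
Checking each character:
  'm' at position 0: consonant
  'd' at position 1: consonant
  'g' at position 2: consonant
  'p' at position 3: consonant
  'g' at position 4: consonant
  'd' at position 5: consonant
  'b' at position 6: consonant
  'e' at position 7: vowel (running total: 1)
  'e' at position 8: vowel (running total: 2)
Total vowels: 2

2


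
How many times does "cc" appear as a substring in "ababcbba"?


Searching for "cc" in "ababcbba"
Scanning each position:
  Position 0: "ab" => no
  Position 1: "ba" => no
  Position 2: "ab" => no
  Position 3: "bc" => no
  Position 4: "cb" => no
  Position 5: "bb" => no
  Position 6: "ba" => no
Total occurrences: 0

0


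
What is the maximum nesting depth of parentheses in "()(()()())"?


Input: "()(()()())"
Tracking depth:
  Position 0 '(': depth becomes 1
  Position 1 ')': depth becomes 0
  Position 2 '(': depth becomes 1
  Position 3 '(': depth becomes 2
  Position 4 ')': depth becomes 1
  Position 5 '(': depth becomes 2
  Position 6 ')': depth becomes 1
  Position 7 '(': depth becomes 2
  Position 8 ')': depth becomes 1
  Position 9 ')': depth becomes 0
Maximum depth reached: 2

2


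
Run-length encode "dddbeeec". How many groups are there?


Input: dddbeeec
Scanning for consecutive runs:
  Group 1: 'd' x 3 (positions 0-2)
  Group 2: 'b' x 1 (positions 3-3)
  Group 3: 'e' x 3 (positions 4-6)
  Group 4: 'c' x 1 (positions 7-7)
Total groups: 4

4


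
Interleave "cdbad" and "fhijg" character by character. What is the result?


Interleaving "cdbad" and "fhijg":
  Position 0: 'c' from first, 'f' from second => "cf"
  Position 1: 'd' from first, 'h' from second => "dh"
  Position 2: 'b' from first, 'i' from second => "bi"
  Position 3: 'a' from first, 'j' from second => "aj"
  Position 4: 'd' from first, 'g' from second => "dg"
Result: cfdhbiajdg

cfdhbiajdg


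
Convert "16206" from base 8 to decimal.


Input: "16206" in base 8
Positional expansion:
  Digit '1' (value 1) x 8^4 = 4096
  Digit '6' (value 6) x 8^3 = 3072
  Digit '2' (value 2) x 8^2 = 128
  Digit '0' (value 0) x 8^1 = 0
  Digit '6' (value 6) x 8^0 = 6
Sum = 7302

7302


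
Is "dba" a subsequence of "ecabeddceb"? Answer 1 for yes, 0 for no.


Check if "dba" is a subsequence of "ecabeddceb"
Greedy scan:
  Position 0 ('e'): no match needed
  Position 1 ('c'): no match needed
  Position 2 ('a'): no match needed
  Position 3 ('b'): no match needed
  Position 4 ('e'): no match needed
  Position 5 ('d'): matches sub[0] = 'd'
  Position 6 ('d'): no match needed
  Position 7 ('c'): no match needed
  Position 8 ('e'): no match needed
  Position 9 ('b'): matches sub[1] = 'b'
Only matched 2/3 characters => not a subsequence

0


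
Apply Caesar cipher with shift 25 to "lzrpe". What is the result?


Caesar cipher: shift "lzrpe" by 25
  'l' (pos 11) + 25 = pos 10 = 'k'
  'z' (pos 25) + 25 = pos 24 = 'y'
  'r' (pos 17) + 25 = pos 16 = 'q'
  'p' (pos 15) + 25 = pos 14 = 'o'
  'e' (pos 4) + 25 = pos 3 = 'd'
Result: kyqod

kyqod


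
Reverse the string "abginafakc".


Input: abginafakc
Reading characters right to left:
  Position 9: 'c'
  Position 8: 'k'
  Position 7: 'a'
  Position 6: 'f'
  Position 5: 'a'
  Position 4: 'n'
  Position 3: 'i'
  Position 2: 'g'
  Position 1: 'b'
  Position 0: 'a'
Reversed: ckafanigba

ckafanigba


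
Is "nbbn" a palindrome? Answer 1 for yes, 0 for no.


Input: nbbn
Reversed: nbbn
  Compare pos 0 ('n') with pos 3 ('n'): match
  Compare pos 1 ('b') with pos 2 ('b'): match
Result: palindrome

1


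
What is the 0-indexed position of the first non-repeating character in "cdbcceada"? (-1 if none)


Input: cdbcceada
Character frequencies:
  'a': 2
  'b': 1
  'c': 3
  'd': 2
  'e': 1
Scanning left to right for freq == 1:
  Position 0 ('c'): freq=3, skip
  Position 1 ('d'): freq=2, skip
  Position 2 ('b'): unique! => answer = 2

2


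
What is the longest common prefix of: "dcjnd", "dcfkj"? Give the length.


Words: dcjnd, dcfkj
  Position 0: all 'd' => match
  Position 1: all 'c' => match
  Position 2: ('j', 'f') => mismatch, stop
LCP = "dc" (length 2)

2


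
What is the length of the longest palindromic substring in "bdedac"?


Input: "bdedac"
Checking substrings for palindromes:
  [1:4] "ded" (len 3) => palindrome
Longest palindromic substring: "ded" with length 3

3


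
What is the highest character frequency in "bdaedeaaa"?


Input: bdaedeaaa
Character counts:
  'a': 4
  'b': 1
  'd': 2
  'e': 2
Maximum frequency: 4

4


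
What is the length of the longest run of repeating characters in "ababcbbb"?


Input: "ababcbbb"
Scanning for longest run:
  Position 1 ('b'): new char, reset run to 1
  Position 2 ('a'): new char, reset run to 1
  Position 3 ('b'): new char, reset run to 1
  Position 4 ('c'): new char, reset run to 1
  Position 5 ('b'): new char, reset run to 1
  Position 6 ('b'): continues run of 'b', length=2
  Position 7 ('b'): continues run of 'b', length=3
Longest run: 'b' with length 3

3


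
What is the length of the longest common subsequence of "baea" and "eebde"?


LCS of "baea" and "eebde"
DP table:
           e    e    b    d    e
      0    0    0    0    0    0
  b   0    0    0    1    1    1
  a   0    0    0    1    1    1
  e   0    1    1    1    1    2
  a   0    1    1    1    1    2
LCS length = dp[4][5] = 2

2


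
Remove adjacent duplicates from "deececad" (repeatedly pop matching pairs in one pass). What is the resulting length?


Input: deececad
Stack-based adjacent duplicate removal:
  Read 'd': push. Stack: d
  Read 'e': push. Stack: de
  Read 'e': matches stack top 'e' => pop. Stack: d
  Read 'c': push. Stack: dc
  Read 'e': push. Stack: dce
  Read 'c': push. Stack: dcec
  Read 'a': push. Stack: dceca
  Read 'd': push. Stack: dcecad
Final stack: "dcecad" (length 6)

6


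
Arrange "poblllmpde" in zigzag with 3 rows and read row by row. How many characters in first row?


Zigzag "poblllmpde" into 3 rows:
Placing characters:
  'p' => row 0
  'o' => row 1
  'b' => row 2
  'l' => row 1
  'l' => row 0
  'l' => row 1
  'm' => row 2
  'p' => row 1
  'd' => row 0
  'e' => row 1
Rows:
  Row 0: "pld"
  Row 1: "ollpe"
  Row 2: "bm"
First row length: 3

3


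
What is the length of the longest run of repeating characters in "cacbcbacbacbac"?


Input: "cacbcbacbacbac"
Scanning for longest run:
  Position 1 ('a'): new char, reset run to 1
  Position 2 ('c'): new char, reset run to 1
  Position 3 ('b'): new char, reset run to 1
  Position 4 ('c'): new char, reset run to 1
  Position 5 ('b'): new char, reset run to 1
  Position 6 ('a'): new char, reset run to 1
  Position 7 ('c'): new char, reset run to 1
  Position 8 ('b'): new char, reset run to 1
  Position 9 ('a'): new char, reset run to 1
  Position 10 ('c'): new char, reset run to 1
  Position 11 ('b'): new char, reset run to 1
  Position 12 ('a'): new char, reset run to 1
  Position 13 ('c'): new char, reset run to 1
Longest run: 'c' with length 1

1


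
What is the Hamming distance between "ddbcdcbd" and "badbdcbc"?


Comparing "ddbcdcbd" and "badbdcbc" position by position:
  Position 0: 'd' vs 'b' => differ
  Position 1: 'd' vs 'a' => differ
  Position 2: 'b' vs 'd' => differ
  Position 3: 'c' vs 'b' => differ
  Position 4: 'd' vs 'd' => same
  Position 5: 'c' vs 'c' => same
  Position 6: 'b' vs 'b' => same
  Position 7: 'd' vs 'c' => differ
Total differences (Hamming distance): 5

5


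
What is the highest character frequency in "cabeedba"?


Input: cabeedba
Character counts:
  'a': 2
  'b': 2
  'c': 1
  'd': 1
  'e': 2
Maximum frequency: 2

2


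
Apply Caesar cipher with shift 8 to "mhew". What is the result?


Caesar cipher: shift "mhew" by 8
  'm' (pos 12) + 8 = pos 20 = 'u'
  'h' (pos 7) + 8 = pos 15 = 'p'
  'e' (pos 4) + 8 = pos 12 = 'm'
  'w' (pos 22) + 8 = pos 4 = 'e'
Result: upme

upme


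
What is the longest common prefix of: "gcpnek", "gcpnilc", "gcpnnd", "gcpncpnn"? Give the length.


Words: gcpnek, gcpnilc, gcpnnd, gcpncpnn
  Position 0: all 'g' => match
  Position 1: all 'c' => match
  Position 2: all 'p' => match
  Position 3: all 'n' => match
  Position 4: ('e', 'i', 'n', 'c') => mismatch, stop
LCP = "gcpn" (length 4)

4


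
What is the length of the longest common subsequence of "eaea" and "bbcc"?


LCS of "eaea" and "bbcc"
DP table:
           b    b    c    c
      0    0    0    0    0
  e   0    0    0    0    0
  a   0    0    0    0    0
  e   0    0    0    0    0
  a   0    0    0    0    0
LCS length = dp[4][4] = 0

0


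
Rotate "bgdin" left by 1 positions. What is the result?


Input: "bgdin", rotate left by 1
First 1 characters: "b"
Remaining characters: "gdin"
Concatenate remaining + first: "gdin" + "b" = "gdinb"

gdinb


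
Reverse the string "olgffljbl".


Input: olgffljbl
Reading characters right to left:
  Position 8: 'l'
  Position 7: 'b'
  Position 6: 'j'
  Position 5: 'l'
  Position 4: 'f'
  Position 3: 'f'
  Position 2: 'g'
  Position 1: 'l'
  Position 0: 'o'
Reversed: lbjlffglo

lbjlffglo


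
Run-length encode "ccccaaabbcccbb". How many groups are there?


Input: ccccaaabbcccbb
Scanning for consecutive runs:
  Group 1: 'c' x 4 (positions 0-3)
  Group 2: 'a' x 3 (positions 4-6)
  Group 3: 'b' x 2 (positions 7-8)
  Group 4: 'c' x 3 (positions 9-11)
  Group 5: 'b' x 2 (positions 12-13)
Total groups: 5

5


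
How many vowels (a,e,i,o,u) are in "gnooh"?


Input: gnooh
Checking each character:
  'g' at position 0: consonant
  'n' at position 1: consonant
  'o' at position 2: vowel (running total: 1)
  'o' at position 3: vowel (running total: 2)
  'h' at position 4: consonant
Total vowels: 2

2


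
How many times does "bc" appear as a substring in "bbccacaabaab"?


Searching for "bc" in "bbccacaabaab"
Scanning each position:
  Position 0: "bb" => no
  Position 1: "bc" => MATCH
  Position 2: "cc" => no
  Position 3: "ca" => no
  Position 4: "ac" => no
  Position 5: "ca" => no
  Position 6: "aa" => no
  Position 7: "ab" => no
  Position 8: "ba" => no
  Position 9: "aa" => no
  Position 10: "ab" => no
Total occurrences: 1

1


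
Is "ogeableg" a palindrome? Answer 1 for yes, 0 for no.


Input: ogeableg
Reversed: gelbaego
  Compare pos 0 ('o') with pos 7 ('g'): MISMATCH
  Compare pos 1 ('g') with pos 6 ('e'): MISMATCH
  Compare pos 2 ('e') with pos 5 ('l'): MISMATCH
  Compare pos 3 ('a') with pos 4 ('b'): MISMATCH
Result: not a palindrome

0


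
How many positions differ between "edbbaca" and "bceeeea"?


Comparing "edbbaca" and "bceeeea" position by position:
  Position 0: 'e' vs 'b' => DIFFER
  Position 1: 'd' vs 'c' => DIFFER
  Position 2: 'b' vs 'e' => DIFFER
  Position 3: 'b' vs 'e' => DIFFER
  Position 4: 'a' vs 'e' => DIFFER
  Position 5: 'c' vs 'e' => DIFFER
  Position 6: 'a' vs 'a' => same
Positions that differ: 6

6


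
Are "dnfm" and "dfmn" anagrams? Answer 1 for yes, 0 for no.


Strings: "dnfm", "dfmn"
Sorted first:  dfmn
Sorted second: dfmn
Sorted forms match => anagrams

1


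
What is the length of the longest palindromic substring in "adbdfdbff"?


Input: "adbdfdbff"
Checking substrings for palindromes:
  [2:7] "bdfdb" (len 5) => palindrome
  [1:4] "dbd" (len 3) => palindrome
  [3:6] "dfd" (len 3) => palindrome
  [7:9] "ff" (len 2) => palindrome
Longest palindromic substring: "bdfdb" with length 5

5


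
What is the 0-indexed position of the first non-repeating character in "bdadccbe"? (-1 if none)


Input: bdadccbe
Character frequencies:
  'a': 1
  'b': 2
  'c': 2
  'd': 2
  'e': 1
Scanning left to right for freq == 1:
  Position 0 ('b'): freq=2, skip
  Position 1 ('d'): freq=2, skip
  Position 2 ('a'): unique! => answer = 2

2


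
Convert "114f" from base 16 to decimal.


Input: "114f" in base 16
Positional expansion:
  Digit '1' (value 1) x 16^3 = 4096
  Digit '1' (value 1) x 16^2 = 256
  Digit '4' (value 4) x 16^1 = 64
  Digit 'f' (value 15) x 16^0 = 15
Sum = 4431

4431


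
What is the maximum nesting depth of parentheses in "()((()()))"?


Input: "()((()()))"
Tracking depth:
  Position 0 '(': depth becomes 1
  Position 1 ')': depth becomes 0
  Position 2 '(': depth becomes 1
  Position 3 '(': depth becomes 2
  Position 4 '(': depth becomes 3
  Position 5 ')': depth becomes 2
  Position 6 '(': depth becomes 3
  Position 7 ')': depth becomes 2
  Position 8 ')': depth becomes 1
  Position 9 ')': depth becomes 0
Maximum depth reached: 3

3


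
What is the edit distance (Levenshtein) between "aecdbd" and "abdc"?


Computing edit distance: "aecdbd" -> "abdc"
DP table:
           a    b    d    c
      0    1    2    3    4
  a   1    0    1    2    3
  e   2    1    1    2    3
  c   3    2    2    2    2
  d   4    3    3    2    3
  b   5    4    3    3    3
  d   6    5    4    3    4
Edit distance = dp[6][4] = 4

4


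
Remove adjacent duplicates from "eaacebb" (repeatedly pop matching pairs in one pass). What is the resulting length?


Input: eaacebb
Stack-based adjacent duplicate removal:
  Read 'e': push. Stack: e
  Read 'a': push. Stack: ea
  Read 'a': matches stack top 'a' => pop. Stack: e
  Read 'c': push. Stack: ec
  Read 'e': push. Stack: ece
  Read 'b': push. Stack: eceb
  Read 'b': matches stack top 'b' => pop. Stack: ece
Final stack: "ece" (length 3)

3


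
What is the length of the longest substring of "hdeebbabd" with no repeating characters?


Input: "hdeebbabd"
Sliding window (track last position of each char):
  Position 0 ('h'): window [0,0] length 1 -- new best
  Position 1 ('d'): window [0,1] length 2 -- new best
  Position 2 ('e'): window [0,2] length 3 -- new best
  Position 3 ('e'): repeat (last at 2), move window start to 3
  Position 3 ('e'): window [3,3] length 1
  Position 4 ('b'): window [3,4] length 2
  Position 5 ('b'): repeat (last at 4), move window start to 5
  Position 5 ('b'): window [5,5] length 1
  Position 6 ('a'): window [5,6] length 2
  Position 7 ('b'): repeat (last at 5), move window start to 6
  Position 7 ('b'): window [6,7] length 2
  Position 8 ('d'): window [6,8] length 3
Longest substring with no repeats: "hde" with length 3

3


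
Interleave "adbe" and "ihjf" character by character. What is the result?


Interleaving "adbe" and "ihjf":
  Position 0: 'a' from first, 'i' from second => "ai"
  Position 1: 'd' from first, 'h' from second => "dh"
  Position 2: 'b' from first, 'j' from second => "bj"
  Position 3: 'e' from first, 'f' from second => "ef"
Result: aidhbjef

aidhbjef


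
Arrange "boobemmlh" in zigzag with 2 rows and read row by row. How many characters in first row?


Zigzag "boobemmlh" into 2 rows:
Placing characters:
  'b' => row 0
  'o' => row 1
  'o' => row 0
  'b' => row 1
  'e' => row 0
  'm' => row 1
  'm' => row 0
  'l' => row 1
  'h' => row 0
Rows:
  Row 0: "boemh"
  Row 1: "obml"
First row length: 5

5


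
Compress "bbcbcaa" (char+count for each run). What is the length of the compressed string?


Input: bbcbcaa
Runs:
  'b' x 2 => "b2"
  'c' x 1 => "c1"
  'b' x 1 => "b1"
  'c' x 1 => "c1"
  'a' x 2 => "a2"
Compressed: "b2c1b1c1a2"
Compressed length: 10

10


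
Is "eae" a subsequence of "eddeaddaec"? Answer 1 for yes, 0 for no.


Check if "eae" is a subsequence of "eddeaddaec"
Greedy scan:
  Position 0 ('e'): matches sub[0] = 'e'
  Position 1 ('d'): no match needed
  Position 2 ('d'): no match needed
  Position 3 ('e'): no match needed
  Position 4 ('a'): matches sub[1] = 'a'
  Position 5 ('d'): no match needed
  Position 6 ('d'): no match needed
  Position 7 ('a'): no match needed
  Position 8 ('e'): matches sub[2] = 'e'
  Position 9 ('c'): no match needed
All 3 characters matched => is a subsequence

1


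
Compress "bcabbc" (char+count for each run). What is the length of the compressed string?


Input: bcabbc
Runs:
  'b' x 1 => "b1"
  'c' x 1 => "c1"
  'a' x 1 => "a1"
  'b' x 2 => "b2"
  'c' x 1 => "c1"
Compressed: "b1c1a1b2c1"
Compressed length: 10

10


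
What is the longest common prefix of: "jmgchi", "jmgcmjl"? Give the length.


Words: jmgchi, jmgcmjl
  Position 0: all 'j' => match
  Position 1: all 'm' => match
  Position 2: all 'g' => match
  Position 3: all 'c' => match
  Position 4: ('h', 'm') => mismatch, stop
LCP = "jmgc" (length 4)

4


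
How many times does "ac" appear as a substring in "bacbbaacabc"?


Searching for "ac" in "bacbbaacabc"
Scanning each position:
  Position 0: "ba" => no
  Position 1: "ac" => MATCH
  Position 2: "cb" => no
  Position 3: "bb" => no
  Position 4: "ba" => no
  Position 5: "aa" => no
  Position 6: "ac" => MATCH
  Position 7: "ca" => no
  Position 8: "ab" => no
  Position 9: "bc" => no
Total occurrences: 2

2


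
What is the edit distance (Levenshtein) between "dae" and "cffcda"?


Computing edit distance: "dae" -> "cffcda"
DP table:
           c    f    f    c    d    a
      0    1    2    3    4    5    6
  d   1    1    2    3    4    4    5
  a   2    2    2    3    4    5    4
  e   3    3    3    3    4    5    5
Edit distance = dp[3][6] = 5

5


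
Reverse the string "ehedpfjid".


Input: ehedpfjid
Reading characters right to left:
  Position 8: 'd'
  Position 7: 'i'
  Position 6: 'j'
  Position 5: 'f'
  Position 4: 'p'
  Position 3: 'd'
  Position 2: 'e'
  Position 1: 'h'
  Position 0: 'e'
Reversed: dijfpdehe

dijfpdehe


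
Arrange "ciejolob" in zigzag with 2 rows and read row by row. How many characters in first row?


Zigzag "ciejolob" into 2 rows:
Placing characters:
  'c' => row 0
  'i' => row 1
  'e' => row 0
  'j' => row 1
  'o' => row 0
  'l' => row 1
  'o' => row 0
  'b' => row 1
Rows:
  Row 0: "ceoo"
  Row 1: "ijlb"
First row length: 4

4


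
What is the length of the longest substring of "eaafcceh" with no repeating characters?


Input: "eaafcceh"
Sliding window (track last position of each char):
  Position 0 ('e'): window [0,0] length 1 -- new best
  Position 1 ('a'): window [0,1] length 2 -- new best
  Position 2 ('a'): repeat (last at 1), move window start to 2
  Position 2 ('a'): window [2,2] length 1
  Position 3 ('f'): window [2,3] length 2
  Position 4 ('c'): window [2,4] length 3 -- new best
  Position 5 ('c'): repeat (last at 4), move window start to 5
  Position 5 ('c'): window [5,5] length 1
  Position 6 ('e'): window [5,6] length 2
  Position 7 ('h'): window [5,7] length 3
Longest substring with no repeats: "afc" with length 3

3


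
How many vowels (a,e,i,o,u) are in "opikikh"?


Input: opikikh
Checking each character:
  'o' at position 0: vowel (running total: 1)
  'p' at position 1: consonant
  'i' at position 2: vowel (running total: 2)
  'k' at position 3: consonant
  'i' at position 4: vowel (running total: 3)
  'k' at position 5: consonant
  'h' at position 6: consonant
Total vowels: 3

3


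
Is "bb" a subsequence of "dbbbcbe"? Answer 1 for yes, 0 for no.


Check if "bb" is a subsequence of "dbbbcbe"
Greedy scan:
  Position 0 ('d'): no match needed
  Position 1 ('b'): matches sub[0] = 'b'
  Position 2 ('b'): matches sub[1] = 'b'
  Position 3 ('b'): no match needed
  Position 4 ('c'): no match needed
  Position 5 ('b'): no match needed
  Position 6 ('e'): no match needed
All 2 characters matched => is a subsequence

1


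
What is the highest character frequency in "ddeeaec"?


Input: ddeeaec
Character counts:
  'a': 1
  'c': 1
  'd': 2
  'e': 3
Maximum frequency: 3

3


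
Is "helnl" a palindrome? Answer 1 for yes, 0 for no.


Input: helnl
Reversed: lnleh
  Compare pos 0 ('h') with pos 4 ('l'): MISMATCH
  Compare pos 1 ('e') with pos 3 ('n'): MISMATCH
Result: not a palindrome

0


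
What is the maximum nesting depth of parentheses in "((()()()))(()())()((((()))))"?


Input: "((()()()))(()())()((((()))))"
Tracking depth:
  Position 0 '(': depth becomes 1
  Position 1 '(': depth becomes 2
  Position 2 '(': depth becomes 3
  Position 3 ')': depth becomes 2
  Position 4 '(': depth becomes 3
  Position 5 ')': depth becomes 2
  Position 6 '(': depth becomes 3
  Position 7 ')': depth becomes 2
  Position 8 ')': depth becomes 1
  Position 9 ')': depth becomes 0
  Position 10 '(': depth becomes 1
  Position 11 '(': depth becomes 2
  Position 12 ')': depth becomes 1
  Position 13 '(': depth becomes 2
  Position 14 ')': depth becomes 1
  Position 15 ')': depth becomes 0
  Position 16 '(': depth becomes 1
  Position 17 ')': depth becomes 0
  Position 18 '(': depth becomes 1
  Position 19 '(': depth becomes 2
  Position 20 '(': depth becomes 3
  Position 21 '(': depth becomes 4
  Position 22 '(': depth becomes 5
  Position 23 ')': depth becomes 4
  Position 24 ')': depth becomes 3
  Position 25 ')': depth becomes 2
  Position 26 ')': depth becomes 1
  Position 27 ')': depth becomes 0
Maximum depth reached: 5

5


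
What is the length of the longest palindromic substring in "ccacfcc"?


Input: "ccacfcc"
Checking substrings for palindromes:
  [1:4] "cac" (len 3) => palindrome
  [3:6] "cfc" (len 3) => palindrome
  [0:2] "cc" (len 2) => palindrome
  [5:7] "cc" (len 2) => palindrome
Longest palindromic substring: "cac" with length 3

3


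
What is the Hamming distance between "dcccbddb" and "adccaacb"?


Comparing "dcccbddb" and "adccaacb" position by position:
  Position 0: 'd' vs 'a' => differ
  Position 1: 'c' vs 'd' => differ
  Position 2: 'c' vs 'c' => same
  Position 3: 'c' vs 'c' => same
  Position 4: 'b' vs 'a' => differ
  Position 5: 'd' vs 'a' => differ
  Position 6: 'd' vs 'c' => differ
  Position 7: 'b' vs 'b' => same
Total differences (Hamming distance): 5

5


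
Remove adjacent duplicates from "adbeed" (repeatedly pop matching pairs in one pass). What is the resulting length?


Input: adbeed
Stack-based adjacent duplicate removal:
  Read 'a': push. Stack: a
  Read 'd': push. Stack: ad
  Read 'b': push. Stack: adb
  Read 'e': push. Stack: adbe
  Read 'e': matches stack top 'e' => pop. Stack: adb
  Read 'd': push. Stack: adbd
Final stack: "adbd" (length 4)

4


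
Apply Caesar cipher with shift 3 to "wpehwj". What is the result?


Caesar cipher: shift "wpehwj" by 3
  'w' (pos 22) + 3 = pos 25 = 'z'
  'p' (pos 15) + 3 = pos 18 = 's'
  'e' (pos 4) + 3 = pos 7 = 'h'
  'h' (pos 7) + 3 = pos 10 = 'k'
  'w' (pos 22) + 3 = pos 25 = 'z'
  'j' (pos 9) + 3 = pos 12 = 'm'
Result: zshkzm

zshkzm


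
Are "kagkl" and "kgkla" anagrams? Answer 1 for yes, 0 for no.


Strings: "kagkl", "kgkla"
Sorted first:  agkkl
Sorted second: agkkl
Sorted forms match => anagrams

1


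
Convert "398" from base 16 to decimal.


Input: "398" in base 16
Positional expansion:
  Digit '3' (value 3) x 16^2 = 768
  Digit '9' (value 9) x 16^1 = 144
  Digit '8' (value 8) x 16^0 = 8
Sum = 920

920


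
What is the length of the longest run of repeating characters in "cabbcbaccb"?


Input: "cabbcbaccb"
Scanning for longest run:
  Position 1 ('a'): new char, reset run to 1
  Position 2 ('b'): new char, reset run to 1
  Position 3 ('b'): continues run of 'b', length=2
  Position 4 ('c'): new char, reset run to 1
  Position 5 ('b'): new char, reset run to 1
  Position 6 ('a'): new char, reset run to 1
  Position 7 ('c'): new char, reset run to 1
  Position 8 ('c'): continues run of 'c', length=2
  Position 9 ('b'): new char, reset run to 1
Longest run: 'b' with length 2

2


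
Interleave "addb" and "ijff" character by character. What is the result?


Interleaving "addb" and "ijff":
  Position 0: 'a' from first, 'i' from second => "ai"
  Position 1: 'd' from first, 'j' from second => "dj"
  Position 2: 'd' from first, 'f' from second => "df"
  Position 3: 'b' from first, 'f' from second => "bf"
Result: aidjdfbf

aidjdfbf


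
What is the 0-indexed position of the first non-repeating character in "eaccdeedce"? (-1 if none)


Input: eaccdeedce
Character frequencies:
  'a': 1
  'c': 3
  'd': 2
  'e': 4
Scanning left to right for freq == 1:
  Position 0 ('e'): freq=4, skip
  Position 1 ('a'): unique! => answer = 1

1


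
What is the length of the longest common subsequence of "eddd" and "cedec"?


LCS of "eddd" and "cedec"
DP table:
           c    e    d    e    c
      0    0    0    0    0    0
  e   0    0    1    1    1    1
  d   0    0    1    2    2    2
  d   0    0    1    2    2    2
  d   0    0    1    2    2    2
LCS length = dp[4][5] = 2

2


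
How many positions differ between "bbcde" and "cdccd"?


Comparing "bbcde" and "cdccd" position by position:
  Position 0: 'b' vs 'c' => DIFFER
  Position 1: 'b' vs 'd' => DIFFER
  Position 2: 'c' vs 'c' => same
  Position 3: 'd' vs 'c' => DIFFER
  Position 4: 'e' vs 'd' => DIFFER
Positions that differ: 4

4


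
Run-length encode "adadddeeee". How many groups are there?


Input: adadddeeee
Scanning for consecutive runs:
  Group 1: 'a' x 1 (positions 0-0)
  Group 2: 'd' x 1 (positions 1-1)
  Group 3: 'a' x 1 (positions 2-2)
  Group 4: 'd' x 3 (positions 3-5)
  Group 5: 'e' x 4 (positions 6-9)
Total groups: 5

5


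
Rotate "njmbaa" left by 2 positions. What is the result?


Input: "njmbaa", rotate left by 2
First 2 characters: "nj"
Remaining characters: "mbaa"
Concatenate remaining + first: "mbaa" + "nj" = "mbaanj"

mbaanj


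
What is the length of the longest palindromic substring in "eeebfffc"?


Input: "eeebfffc"
Checking substrings for palindromes:
  [0:3] "eee" (len 3) => palindrome
  [4:7] "fff" (len 3) => palindrome
  [0:2] "ee" (len 2) => palindrome
  [1:3] "ee" (len 2) => palindrome
  [4:6] "ff" (len 2) => palindrome
  [5:7] "ff" (len 2) => palindrome
Longest palindromic substring: "eee" with length 3

3


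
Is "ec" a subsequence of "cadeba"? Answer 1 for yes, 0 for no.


Check if "ec" is a subsequence of "cadeba"
Greedy scan:
  Position 0 ('c'): no match needed
  Position 1 ('a'): no match needed
  Position 2 ('d'): no match needed
  Position 3 ('e'): matches sub[0] = 'e'
  Position 4 ('b'): no match needed
  Position 5 ('a'): no match needed
Only matched 1/2 characters => not a subsequence

0


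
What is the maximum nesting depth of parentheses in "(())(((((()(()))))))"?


Input: "(())(((((()(()))))))"
Tracking depth:
  Position 0 '(': depth becomes 1
  Position 1 '(': depth becomes 2
  Position 2 ')': depth becomes 1
  Position 3 ')': depth becomes 0
  Position 4 '(': depth becomes 1
  Position 5 '(': depth becomes 2
  Position 6 '(': depth becomes 3
  Position 7 '(': depth becomes 4
  Position 8 '(': depth becomes 5
  Position 9 '(': depth becomes 6
  Position 10 ')': depth becomes 5
  Position 11 '(': depth becomes 6
  Position 12 '(': depth becomes 7
  Position 13 ')': depth becomes 6
  Position 14 ')': depth becomes 5
  Position 15 ')': depth becomes 4
  Position 16 ')': depth becomes 3
  Position 17 ')': depth becomes 2
  Position 18 ')': depth becomes 1
  Position 19 ')': depth becomes 0
Maximum depth reached: 7

7


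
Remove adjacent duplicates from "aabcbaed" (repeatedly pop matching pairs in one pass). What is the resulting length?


Input: aabcbaed
Stack-based adjacent duplicate removal:
  Read 'a': push. Stack: a
  Read 'a': matches stack top 'a' => pop. Stack: (empty)
  Read 'b': push. Stack: b
  Read 'c': push. Stack: bc
  Read 'b': push. Stack: bcb
  Read 'a': push. Stack: bcba
  Read 'e': push. Stack: bcbae
  Read 'd': push. Stack: bcbaed
Final stack: "bcbaed" (length 6)

6


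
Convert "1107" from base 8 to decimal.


Input: "1107" in base 8
Positional expansion:
  Digit '1' (value 1) x 8^3 = 512
  Digit '1' (value 1) x 8^2 = 64
  Digit '0' (value 0) x 8^1 = 0
  Digit '7' (value 7) x 8^0 = 7
Sum = 583

583


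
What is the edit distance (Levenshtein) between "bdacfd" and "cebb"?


Computing edit distance: "bdacfd" -> "cebb"
DP table:
           c    e    b    b
      0    1    2    3    4
  b   1    1    2    2    3
  d   2    2    2    3    3
  a   3    3    3    3    4
  c   4    3    4    4    4
  f   5    4    4    5    5
  d   6    5    5    5    6
Edit distance = dp[6][4] = 6

6


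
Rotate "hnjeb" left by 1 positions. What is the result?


Input: "hnjeb", rotate left by 1
First 1 characters: "h"
Remaining characters: "njeb"
Concatenate remaining + first: "njeb" + "h" = "njebh"

njebh


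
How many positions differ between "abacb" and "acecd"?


Comparing "abacb" and "acecd" position by position:
  Position 0: 'a' vs 'a' => same
  Position 1: 'b' vs 'c' => DIFFER
  Position 2: 'a' vs 'e' => DIFFER
  Position 3: 'c' vs 'c' => same
  Position 4: 'b' vs 'd' => DIFFER
Positions that differ: 3

3


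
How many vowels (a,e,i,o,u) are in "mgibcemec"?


Input: mgibcemec
Checking each character:
  'm' at position 0: consonant
  'g' at position 1: consonant
  'i' at position 2: vowel (running total: 1)
  'b' at position 3: consonant
  'c' at position 4: consonant
  'e' at position 5: vowel (running total: 2)
  'm' at position 6: consonant
  'e' at position 7: vowel (running total: 3)
  'c' at position 8: consonant
Total vowels: 3

3


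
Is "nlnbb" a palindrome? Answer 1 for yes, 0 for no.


Input: nlnbb
Reversed: bbnln
  Compare pos 0 ('n') with pos 4 ('b'): MISMATCH
  Compare pos 1 ('l') with pos 3 ('b'): MISMATCH
Result: not a palindrome

0


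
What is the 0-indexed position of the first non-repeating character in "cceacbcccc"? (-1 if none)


Input: cceacbcccc
Character frequencies:
  'a': 1
  'b': 1
  'c': 7
  'e': 1
Scanning left to right for freq == 1:
  Position 0 ('c'): freq=7, skip
  Position 1 ('c'): freq=7, skip
  Position 2 ('e'): unique! => answer = 2

2


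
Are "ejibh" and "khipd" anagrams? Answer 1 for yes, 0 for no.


Strings: "ejibh", "khipd"
Sorted first:  behij
Sorted second: dhikp
Differ at position 0: 'b' vs 'd' => not anagrams

0


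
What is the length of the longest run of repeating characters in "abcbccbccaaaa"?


Input: "abcbccbccaaaa"
Scanning for longest run:
  Position 1 ('b'): new char, reset run to 1
  Position 2 ('c'): new char, reset run to 1
  Position 3 ('b'): new char, reset run to 1
  Position 4 ('c'): new char, reset run to 1
  Position 5 ('c'): continues run of 'c', length=2
  Position 6 ('b'): new char, reset run to 1
  Position 7 ('c'): new char, reset run to 1
  Position 8 ('c'): continues run of 'c', length=2
  Position 9 ('a'): new char, reset run to 1
  Position 10 ('a'): continues run of 'a', length=2
  Position 11 ('a'): continues run of 'a', length=3
  Position 12 ('a'): continues run of 'a', length=4
Longest run: 'a' with length 4

4


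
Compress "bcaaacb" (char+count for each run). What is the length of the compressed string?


Input: bcaaacb
Runs:
  'b' x 1 => "b1"
  'c' x 1 => "c1"
  'a' x 3 => "a3"
  'c' x 1 => "c1"
  'b' x 1 => "b1"
Compressed: "b1c1a3c1b1"
Compressed length: 10

10


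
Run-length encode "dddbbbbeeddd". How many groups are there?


Input: dddbbbbeeddd
Scanning for consecutive runs:
  Group 1: 'd' x 3 (positions 0-2)
  Group 2: 'b' x 4 (positions 3-6)
  Group 3: 'e' x 2 (positions 7-8)
  Group 4: 'd' x 3 (positions 9-11)
Total groups: 4

4


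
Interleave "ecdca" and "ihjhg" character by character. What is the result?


Interleaving "ecdca" and "ihjhg":
  Position 0: 'e' from first, 'i' from second => "ei"
  Position 1: 'c' from first, 'h' from second => "ch"
  Position 2: 'd' from first, 'j' from second => "dj"
  Position 3: 'c' from first, 'h' from second => "ch"
  Position 4: 'a' from first, 'g' from second => "ag"
Result: eichdjchag

eichdjchag


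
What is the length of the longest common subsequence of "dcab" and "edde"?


LCS of "dcab" and "edde"
DP table:
           e    d    d    e
      0    0    0    0    0
  d   0    0    1    1    1
  c   0    0    1    1    1
  a   0    0    1    1    1
  b   0    0    1    1    1
LCS length = dp[4][4] = 1

1


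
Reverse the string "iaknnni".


Input: iaknnni
Reading characters right to left:
  Position 6: 'i'
  Position 5: 'n'
  Position 4: 'n'
  Position 3: 'n'
  Position 2: 'k'
  Position 1: 'a'
  Position 0: 'i'
Reversed: innnkai

innnkai


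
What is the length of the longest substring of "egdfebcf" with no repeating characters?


Input: "egdfebcf"
Sliding window (track last position of each char):
  Position 0 ('e'): window [0,0] length 1 -- new best
  Position 1 ('g'): window [0,1] length 2 -- new best
  Position 2 ('d'): window [0,2] length 3 -- new best
  Position 3 ('f'): window [0,3] length 4 -- new best
  Position 4 ('e'): repeat (last at 0), move window start to 1
  Position 4 ('e'): window [1,4] length 4
  Position 5 ('b'): window [1,5] length 5 -- new best
  Position 6 ('c'): window [1,6] length 6 -- new best
  Position 7 ('f'): repeat (last at 3), move window start to 4
  Position 7 ('f'): window [4,7] length 4
Longest substring with no repeats: "gdfebc" with length 6

6


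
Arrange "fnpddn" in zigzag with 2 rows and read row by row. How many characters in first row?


Zigzag "fnpddn" into 2 rows:
Placing characters:
  'f' => row 0
  'n' => row 1
  'p' => row 0
  'd' => row 1
  'd' => row 0
  'n' => row 1
Rows:
  Row 0: "fpd"
  Row 1: "ndn"
First row length: 3

3


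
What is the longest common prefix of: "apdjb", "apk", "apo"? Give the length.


Words: apdjb, apk, apo
  Position 0: all 'a' => match
  Position 1: all 'p' => match
  Position 2: ('d', 'k', 'o') => mismatch, stop
LCP = "ap" (length 2)

2


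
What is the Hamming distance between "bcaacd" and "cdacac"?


Comparing "bcaacd" and "cdacac" position by position:
  Position 0: 'b' vs 'c' => differ
  Position 1: 'c' vs 'd' => differ
  Position 2: 'a' vs 'a' => same
  Position 3: 'a' vs 'c' => differ
  Position 4: 'c' vs 'a' => differ
  Position 5: 'd' vs 'c' => differ
Total differences (Hamming distance): 5

5


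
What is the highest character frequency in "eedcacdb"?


Input: eedcacdb
Character counts:
  'a': 1
  'b': 1
  'c': 2
  'd': 2
  'e': 2
Maximum frequency: 2

2


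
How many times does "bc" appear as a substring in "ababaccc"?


Searching for "bc" in "ababaccc"
Scanning each position:
  Position 0: "ab" => no
  Position 1: "ba" => no
  Position 2: "ab" => no
  Position 3: "ba" => no
  Position 4: "ac" => no
  Position 5: "cc" => no
  Position 6: "cc" => no
Total occurrences: 0

0


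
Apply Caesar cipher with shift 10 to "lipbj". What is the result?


Caesar cipher: shift "lipbj" by 10
  'l' (pos 11) + 10 = pos 21 = 'v'
  'i' (pos 8) + 10 = pos 18 = 's'
  'p' (pos 15) + 10 = pos 25 = 'z'
  'b' (pos 1) + 10 = pos 11 = 'l'
  'j' (pos 9) + 10 = pos 19 = 't'
Result: vszlt

vszlt


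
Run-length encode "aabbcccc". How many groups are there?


Input: aabbcccc
Scanning for consecutive runs:
  Group 1: 'a' x 2 (positions 0-1)
  Group 2: 'b' x 2 (positions 2-3)
  Group 3: 'c' x 4 (positions 4-7)
Total groups: 3

3


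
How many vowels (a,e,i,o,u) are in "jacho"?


Input: jacho
Checking each character:
  'j' at position 0: consonant
  'a' at position 1: vowel (running total: 1)
  'c' at position 2: consonant
  'h' at position 3: consonant
  'o' at position 4: vowel (running total: 2)
Total vowels: 2

2


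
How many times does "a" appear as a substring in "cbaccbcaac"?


Searching for "a" in "cbaccbcaac"
Scanning each position:
  Position 0: "c" => no
  Position 1: "b" => no
  Position 2: "a" => MATCH
  Position 3: "c" => no
  Position 4: "c" => no
  Position 5: "b" => no
  Position 6: "c" => no
  Position 7: "a" => MATCH
  Position 8: "a" => MATCH
  Position 9: "c" => no
Total occurrences: 3

3


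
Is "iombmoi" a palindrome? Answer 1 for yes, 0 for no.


Input: iombmoi
Reversed: iombmoi
  Compare pos 0 ('i') with pos 6 ('i'): match
  Compare pos 1 ('o') with pos 5 ('o'): match
  Compare pos 2 ('m') with pos 4 ('m'): match
Result: palindrome

1


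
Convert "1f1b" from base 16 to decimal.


Input: "1f1b" in base 16
Positional expansion:
  Digit '1' (value 1) x 16^3 = 4096
  Digit 'f' (value 15) x 16^2 = 3840
  Digit '1' (value 1) x 16^1 = 16
  Digit 'b' (value 11) x 16^0 = 11
Sum = 7963

7963


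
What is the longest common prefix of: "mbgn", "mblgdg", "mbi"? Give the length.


Words: mbgn, mblgdg, mbi
  Position 0: all 'm' => match
  Position 1: all 'b' => match
  Position 2: ('g', 'l', 'i') => mismatch, stop
LCP = "mb" (length 2)

2


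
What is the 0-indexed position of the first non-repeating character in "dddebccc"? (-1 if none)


Input: dddebccc
Character frequencies:
  'b': 1
  'c': 3
  'd': 3
  'e': 1
Scanning left to right for freq == 1:
  Position 0 ('d'): freq=3, skip
  Position 1 ('d'): freq=3, skip
  Position 2 ('d'): freq=3, skip
  Position 3 ('e'): unique! => answer = 3

3


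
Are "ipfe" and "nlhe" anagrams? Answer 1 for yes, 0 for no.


Strings: "ipfe", "nlhe"
Sorted first:  efip
Sorted second: ehln
Differ at position 1: 'f' vs 'h' => not anagrams

0


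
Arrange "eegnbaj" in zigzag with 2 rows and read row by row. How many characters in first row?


Zigzag "eegnbaj" into 2 rows:
Placing characters:
  'e' => row 0
  'e' => row 1
  'g' => row 0
  'n' => row 1
  'b' => row 0
  'a' => row 1
  'j' => row 0
Rows:
  Row 0: "egbj"
  Row 1: "ena"
First row length: 4

4


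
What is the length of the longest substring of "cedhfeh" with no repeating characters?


Input: "cedhfeh"
Sliding window (track last position of each char):
  Position 0 ('c'): window [0,0] length 1 -- new best
  Position 1 ('e'): window [0,1] length 2 -- new best
  Position 2 ('d'): window [0,2] length 3 -- new best
  Position 3 ('h'): window [0,3] length 4 -- new best
  Position 4 ('f'): window [0,4] length 5 -- new best
  Position 5 ('e'): repeat (last at 1), move window start to 2
  Position 5 ('e'): window [2,5] length 4
  Position 6 ('h'): repeat (last at 3), move window start to 4
  Position 6 ('h'): window [4,6] length 3
Longest substring with no repeats: "cedhf" with length 5

5
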